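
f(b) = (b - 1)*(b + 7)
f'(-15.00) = -24.00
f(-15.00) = 128.00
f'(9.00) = 24.00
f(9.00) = 128.00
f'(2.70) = 11.40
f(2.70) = 16.49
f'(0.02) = 6.04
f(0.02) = -6.88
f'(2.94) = 11.88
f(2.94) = 19.28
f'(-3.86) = -1.72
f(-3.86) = -15.26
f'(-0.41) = 5.18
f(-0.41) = -9.29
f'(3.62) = 13.24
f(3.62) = 27.82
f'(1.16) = 8.32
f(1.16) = 1.31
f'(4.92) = 15.84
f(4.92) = 46.73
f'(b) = 2*b + 6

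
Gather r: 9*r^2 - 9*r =9*r^2 - 9*r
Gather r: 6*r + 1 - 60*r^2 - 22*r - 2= -60*r^2 - 16*r - 1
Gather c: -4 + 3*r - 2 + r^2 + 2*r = r^2 + 5*r - 6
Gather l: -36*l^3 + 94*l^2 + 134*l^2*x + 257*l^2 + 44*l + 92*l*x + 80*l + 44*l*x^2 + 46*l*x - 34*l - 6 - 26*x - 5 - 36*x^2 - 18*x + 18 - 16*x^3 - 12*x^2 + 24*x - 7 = -36*l^3 + l^2*(134*x + 351) + l*(44*x^2 + 138*x + 90) - 16*x^3 - 48*x^2 - 20*x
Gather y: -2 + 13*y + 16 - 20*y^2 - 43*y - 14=-20*y^2 - 30*y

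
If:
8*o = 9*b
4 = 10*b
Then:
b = 2/5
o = 9/20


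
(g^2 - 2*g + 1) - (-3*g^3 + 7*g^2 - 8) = 3*g^3 - 6*g^2 - 2*g + 9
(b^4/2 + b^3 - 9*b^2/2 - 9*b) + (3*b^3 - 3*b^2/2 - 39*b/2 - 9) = b^4/2 + 4*b^3 - 6*b^2 - 57*b/2 - 9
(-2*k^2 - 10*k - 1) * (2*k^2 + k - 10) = -4*k^4 - 22*k^3 + 8*k^2 + 99*k + 10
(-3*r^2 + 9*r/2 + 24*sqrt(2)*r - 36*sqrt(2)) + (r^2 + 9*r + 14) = -2*r^2 + 27*r/2 + 24*sqrt(2)*r - 36*sqrt(2) + 14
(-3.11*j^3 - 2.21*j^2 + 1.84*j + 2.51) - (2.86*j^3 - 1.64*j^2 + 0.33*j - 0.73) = -5.97*j^3 - 0.57*j^2 + 1.51*j + 3.24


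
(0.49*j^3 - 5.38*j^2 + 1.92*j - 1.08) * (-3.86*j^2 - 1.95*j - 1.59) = -1.8914*j^5 + 19.8113*j^4 + 2.3007*j^3 + 8.979*j^2 - 0.9468*j + 1.7172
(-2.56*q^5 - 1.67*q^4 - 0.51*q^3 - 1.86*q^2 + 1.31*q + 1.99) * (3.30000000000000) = -8.448*q^5 - 5.511*q^4 - 1.683*q^3 - 6.138*q^2 + 4.323*q + 6.567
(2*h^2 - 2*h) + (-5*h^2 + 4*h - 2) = -3*h^2 + 2*h - 2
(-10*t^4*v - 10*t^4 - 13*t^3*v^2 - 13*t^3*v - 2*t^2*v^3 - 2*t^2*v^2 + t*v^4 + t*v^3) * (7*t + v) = -70*t^5*v - 70*t^5 - 101*t^4*v^2 - 101*t^4*v - 27*t^3*v^3 - 27*t^3*v^2 + 5*t^2*v^4 + 5*t^2*v^3 + t*v^5 + t*v^4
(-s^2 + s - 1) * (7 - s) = s^3 - 8*s^2 + 8*s - 7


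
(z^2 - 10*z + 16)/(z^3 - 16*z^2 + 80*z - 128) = (z - 2)/(z^2 - 8*z + 16)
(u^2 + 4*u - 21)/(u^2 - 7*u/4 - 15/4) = 4*(u + 7)/(4*u + 5)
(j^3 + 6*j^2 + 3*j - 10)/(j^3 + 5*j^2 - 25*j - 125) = (j^2 + j - 2)/(j^2 - 25)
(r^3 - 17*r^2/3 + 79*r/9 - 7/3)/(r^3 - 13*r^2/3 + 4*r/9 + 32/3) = (9*r^2 - 24*r + 7)/(9*r^2 - 12*r - 32)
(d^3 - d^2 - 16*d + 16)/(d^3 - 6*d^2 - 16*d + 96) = (d - 1)/(d - 6)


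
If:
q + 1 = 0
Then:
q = -1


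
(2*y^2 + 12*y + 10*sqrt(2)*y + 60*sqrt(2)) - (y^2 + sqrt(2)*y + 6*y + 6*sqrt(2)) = y^2 + 6*y + 9*sqrt(2)*y + 54*sqrt(2)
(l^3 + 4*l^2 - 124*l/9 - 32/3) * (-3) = -3*l^3 - 12*l^2 + 124*l/3 + 32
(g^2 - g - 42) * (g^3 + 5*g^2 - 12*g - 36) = g^5 + 4*g^4 - 59*g^3 - 234*g^2 + 540*g + 1512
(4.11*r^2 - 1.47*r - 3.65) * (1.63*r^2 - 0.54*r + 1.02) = 6.6993*r^4 - 4.6155*r^3 - 0.963499999999999*r^2 + 0.4716*r - 3.723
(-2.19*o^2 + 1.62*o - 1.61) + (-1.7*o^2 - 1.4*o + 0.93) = -3.89*o^2 + 0.22*o - 0.68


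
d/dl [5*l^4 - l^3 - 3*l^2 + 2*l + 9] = 20*l^3 - 3*l^2 - 6*l + 2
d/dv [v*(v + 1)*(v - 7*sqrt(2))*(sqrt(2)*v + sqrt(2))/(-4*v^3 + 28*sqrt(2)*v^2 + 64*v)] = (-sqrt(2)*v^4 + 28*v^3 - 49*sqrt(2)*v^2 - 476*v + 64*sqrt(2)*v - 448 + 114*sqrt(2))/(4*(v^4 - 14*sqrt(2)*v^3 + 66*v^2 + 224*sqrt(2)*v + 256))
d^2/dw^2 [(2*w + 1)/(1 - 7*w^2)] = 14*(-28*w^2*(2*w + 1) + (6*w + 1)*(7*w^2 - 1))/(7*w^2 - 1)^3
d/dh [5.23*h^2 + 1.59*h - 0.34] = 10.46*h + 1.59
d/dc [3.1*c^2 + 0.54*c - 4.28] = 6.2*c + 0.54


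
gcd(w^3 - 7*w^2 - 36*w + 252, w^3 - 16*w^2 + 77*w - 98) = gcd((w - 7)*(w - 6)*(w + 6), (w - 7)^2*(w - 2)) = w - 7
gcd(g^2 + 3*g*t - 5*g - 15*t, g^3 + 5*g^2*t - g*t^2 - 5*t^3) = 1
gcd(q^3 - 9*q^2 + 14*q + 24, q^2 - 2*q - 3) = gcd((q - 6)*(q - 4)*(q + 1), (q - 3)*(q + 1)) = q + 1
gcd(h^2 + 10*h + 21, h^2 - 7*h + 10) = 1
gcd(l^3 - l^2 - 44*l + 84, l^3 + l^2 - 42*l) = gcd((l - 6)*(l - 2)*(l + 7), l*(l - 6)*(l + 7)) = l^2 + l - 42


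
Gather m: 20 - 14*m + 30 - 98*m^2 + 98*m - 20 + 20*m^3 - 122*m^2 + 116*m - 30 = 20*m^3 - 220*m^2 + 200*m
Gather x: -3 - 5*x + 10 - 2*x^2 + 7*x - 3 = -2*x^2 + 2*x + 4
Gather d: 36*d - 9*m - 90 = 36*d - 9*m - 90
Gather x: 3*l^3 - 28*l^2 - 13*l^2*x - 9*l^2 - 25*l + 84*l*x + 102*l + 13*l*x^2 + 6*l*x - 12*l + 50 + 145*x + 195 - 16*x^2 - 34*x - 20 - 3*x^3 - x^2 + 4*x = 3*l^3 - 37*l^2 + 65*l - 3*x^3 + x^2*(13*l - 17) + x*(-13*l^2 + 90*l + 115) + 225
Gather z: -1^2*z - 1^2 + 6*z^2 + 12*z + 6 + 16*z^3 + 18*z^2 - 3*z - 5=16*z^3 + 24*z^2 + 8*z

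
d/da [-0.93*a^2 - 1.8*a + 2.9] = -1.86*a - 1.8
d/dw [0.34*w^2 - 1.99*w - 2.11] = 0.68*w - 1.99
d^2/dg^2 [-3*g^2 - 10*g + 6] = -6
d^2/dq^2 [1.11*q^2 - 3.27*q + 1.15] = 2.22000000000000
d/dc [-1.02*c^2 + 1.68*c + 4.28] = 1.68 - 2.04*c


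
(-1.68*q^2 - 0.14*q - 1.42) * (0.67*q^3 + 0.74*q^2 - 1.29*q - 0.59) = -1.1256*q^5 - 1.337*q^4 + 1.1122*q^3 + 0.121*q^2 + 1.9144*q + 0.8378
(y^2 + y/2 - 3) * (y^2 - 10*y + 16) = y^4 - 19*y^3/2 + 8*y^2 + 38*y - 48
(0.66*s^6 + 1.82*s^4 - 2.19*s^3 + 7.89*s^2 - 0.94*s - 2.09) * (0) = 0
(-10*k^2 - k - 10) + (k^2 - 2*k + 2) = -9*k^2 - 3*k - 8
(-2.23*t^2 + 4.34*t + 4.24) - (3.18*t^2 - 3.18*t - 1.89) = -5.41*t^2 + 7.52*t + 6.13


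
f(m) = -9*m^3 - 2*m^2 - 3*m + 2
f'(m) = -27*m^2 - 4*m - 3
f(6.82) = -2966.42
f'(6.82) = -1286.11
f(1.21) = -20.50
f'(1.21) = -47.37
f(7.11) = -3355.26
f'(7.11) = -1396.35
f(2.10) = -96.47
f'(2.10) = -130.47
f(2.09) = -95.17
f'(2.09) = -129.30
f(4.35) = -789.71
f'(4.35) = -531.31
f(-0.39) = 3.40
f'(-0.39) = -5.55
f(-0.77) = 7.23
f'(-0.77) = -15.93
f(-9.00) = 6428.00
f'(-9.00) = -2154.00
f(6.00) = -2032.00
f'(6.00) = -999.00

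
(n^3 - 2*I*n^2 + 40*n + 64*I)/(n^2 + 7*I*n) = (n^3 - 2*I*n^2 + 40*n + 64*I)/(n*(n + 7*I))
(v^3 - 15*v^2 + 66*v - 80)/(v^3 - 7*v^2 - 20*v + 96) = (v^2 - 7*v + 10)/(v^2 + v - 12)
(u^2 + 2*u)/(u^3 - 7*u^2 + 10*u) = (u + 2)/(u^2 - 7*u + 10)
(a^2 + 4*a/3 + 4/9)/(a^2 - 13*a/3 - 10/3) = (a + 2/3)/(a - 5)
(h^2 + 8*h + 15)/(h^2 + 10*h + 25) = (h + 3)/(h + 5)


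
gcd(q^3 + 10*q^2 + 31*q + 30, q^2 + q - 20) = q + 5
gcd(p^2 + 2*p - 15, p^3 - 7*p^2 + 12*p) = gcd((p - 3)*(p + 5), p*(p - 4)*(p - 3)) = p - 3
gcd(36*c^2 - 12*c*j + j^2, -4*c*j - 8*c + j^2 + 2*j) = 1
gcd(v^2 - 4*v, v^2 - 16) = v - 4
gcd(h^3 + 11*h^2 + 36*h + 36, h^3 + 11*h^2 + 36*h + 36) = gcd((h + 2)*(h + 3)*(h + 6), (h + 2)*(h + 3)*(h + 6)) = h^3 + 11*h^2 + 36*h + 36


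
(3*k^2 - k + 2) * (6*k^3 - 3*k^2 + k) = 18*k^5 - 15*k^4 + 18*k^3 - 7*k^2 + 2*k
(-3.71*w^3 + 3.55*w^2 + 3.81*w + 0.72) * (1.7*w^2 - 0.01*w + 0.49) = -6.307*w^5 + 6.0721*w^4 + 4.6236*w^3 + 2.9254*w^2 + 1.8597*w + 0.3528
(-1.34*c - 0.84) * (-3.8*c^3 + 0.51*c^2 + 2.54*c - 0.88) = 5.092*c^4 + 2.5086*c^3 - 3.832*c^2 - 0.9544*c + 0.7392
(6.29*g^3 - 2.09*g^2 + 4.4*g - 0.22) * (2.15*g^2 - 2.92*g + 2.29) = 13.5235*g^5 - 22.8603*g^4 + 29.9669*g^3 - 18.1071*g^2 + 10.7184*g - 0.5038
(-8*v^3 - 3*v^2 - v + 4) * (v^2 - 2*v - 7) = -8*v^5 + 13*v^4 + 61*v^3 + 27*v^2 - v - 28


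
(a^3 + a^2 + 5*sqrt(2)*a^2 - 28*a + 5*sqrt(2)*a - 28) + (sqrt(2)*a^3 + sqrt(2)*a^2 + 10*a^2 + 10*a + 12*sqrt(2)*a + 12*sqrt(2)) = a^3 + sqrt(2)*a^3 + 6*sqrt(2)*a^2 + 11*a^2 - 18*a + 17*sqrt(2)*a - 28 + 12*sqrt(2)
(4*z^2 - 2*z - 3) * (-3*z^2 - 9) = -12*z^4 + 6*z^3 - 27*z^2 + 18*z + 27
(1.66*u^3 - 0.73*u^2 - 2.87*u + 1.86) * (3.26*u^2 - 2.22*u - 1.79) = 5.4116*u^5 - 6.065*u^4 - 10.707*u^3 + 13.7417*u^2 + 1.0081*u - 3.3294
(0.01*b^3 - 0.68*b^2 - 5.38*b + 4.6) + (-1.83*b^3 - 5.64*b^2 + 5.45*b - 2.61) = -1.82*b^3 - 6.32*b^2 + 0.0700000000000003*b + 1.99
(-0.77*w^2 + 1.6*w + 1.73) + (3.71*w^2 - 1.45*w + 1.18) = 2.94*w^2 + 0.15*w + 2.91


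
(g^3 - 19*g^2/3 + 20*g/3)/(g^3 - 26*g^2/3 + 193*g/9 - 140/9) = 3*g/(3*g - 7)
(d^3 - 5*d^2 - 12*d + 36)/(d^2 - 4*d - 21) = (d^2 - 8*d + 12)/(d - 7)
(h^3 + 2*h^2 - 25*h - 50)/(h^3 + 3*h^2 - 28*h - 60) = (h + 5)/(h + 6)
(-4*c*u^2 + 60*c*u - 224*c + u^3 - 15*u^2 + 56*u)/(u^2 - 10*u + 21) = (-4*c*u + 32*c + u^2 - 8*u)/(u - 3)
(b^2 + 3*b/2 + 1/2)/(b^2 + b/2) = (b + 1)/b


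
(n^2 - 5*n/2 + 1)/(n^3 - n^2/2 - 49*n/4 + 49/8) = 4*(n - 2)/(4*n^2 - 49)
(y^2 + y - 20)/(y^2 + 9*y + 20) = (y - 4)/(y + 4)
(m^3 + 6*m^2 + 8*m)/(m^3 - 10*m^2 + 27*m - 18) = m*(m^2 + 6*m + 8)/(m^3 - 10*m^2 + 27*m - 18)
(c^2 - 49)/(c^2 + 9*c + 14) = (c - 7)/(c + 2)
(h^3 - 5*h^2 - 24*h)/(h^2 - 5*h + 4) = h*(h^2 - 5*h - 24)/(h^2 - 5*h + 4)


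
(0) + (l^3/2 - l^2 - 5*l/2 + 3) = l^3/2 - l^2 - 5*l/2 + 3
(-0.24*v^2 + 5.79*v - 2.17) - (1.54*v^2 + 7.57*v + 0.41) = -1.78*v^2 - 1.78*v - 2.58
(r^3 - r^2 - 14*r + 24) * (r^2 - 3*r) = r^5 - 4*r^4 - 11*r^3 + 66*r^2 - 72*r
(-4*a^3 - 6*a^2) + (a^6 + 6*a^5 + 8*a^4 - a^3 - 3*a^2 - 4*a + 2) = a^6 + 6*a^5 + 8*a^4 - 5*a^3 - 9*a^2 - 4*a + 2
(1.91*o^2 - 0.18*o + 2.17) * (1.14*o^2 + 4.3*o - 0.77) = 2.1774*o^4 + 8.0078*o^3 + 0.2291*o^2 + 9.4696*o - 1.6709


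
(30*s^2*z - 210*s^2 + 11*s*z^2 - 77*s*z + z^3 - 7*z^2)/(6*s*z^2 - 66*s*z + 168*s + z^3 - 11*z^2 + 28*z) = (5*s + z)/(z - 4)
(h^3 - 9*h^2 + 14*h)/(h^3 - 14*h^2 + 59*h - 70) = h/(h - 5)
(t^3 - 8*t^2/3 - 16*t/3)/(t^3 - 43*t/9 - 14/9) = 3*t*(-3*t^2 + 8*t + 16)/(-9*t^3 + 43*t + 14)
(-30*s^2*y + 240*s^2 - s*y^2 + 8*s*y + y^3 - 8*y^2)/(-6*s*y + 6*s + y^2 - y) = (5*s*y - 40*s + y^2 - 8*y)/(y - 1)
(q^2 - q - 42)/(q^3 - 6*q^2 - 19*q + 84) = (q + 6)/(q^2 + q - 12)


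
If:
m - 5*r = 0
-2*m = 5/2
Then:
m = -5/4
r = -1/4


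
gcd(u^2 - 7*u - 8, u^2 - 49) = 1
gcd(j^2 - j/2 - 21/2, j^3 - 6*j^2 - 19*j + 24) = j + 3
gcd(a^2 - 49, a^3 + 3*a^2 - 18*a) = 1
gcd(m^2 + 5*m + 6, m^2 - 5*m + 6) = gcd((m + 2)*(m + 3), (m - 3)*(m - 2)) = 1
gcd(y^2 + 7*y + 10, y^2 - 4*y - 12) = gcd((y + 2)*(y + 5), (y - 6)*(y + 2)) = y + 2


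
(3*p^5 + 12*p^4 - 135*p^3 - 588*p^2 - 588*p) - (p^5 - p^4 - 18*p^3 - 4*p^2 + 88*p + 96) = 2*p^5 + 13*p^4 - 117*p^3 - 584*p^2 - 676*p - 96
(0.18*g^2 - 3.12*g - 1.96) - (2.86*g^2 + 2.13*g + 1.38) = -2.68*g^2 - 5.25*g - 3.34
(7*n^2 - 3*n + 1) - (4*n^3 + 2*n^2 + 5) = -4*n^3 + 5*n^2 - 3*n - 4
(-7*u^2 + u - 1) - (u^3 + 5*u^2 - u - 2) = -u^3 - 12*u^2 + 2*u + 1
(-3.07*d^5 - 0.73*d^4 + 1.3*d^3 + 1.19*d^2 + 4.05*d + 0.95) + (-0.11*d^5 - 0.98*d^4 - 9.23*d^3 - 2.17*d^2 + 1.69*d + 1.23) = -3.18*d^5 - 1.71*d^4 - 7.93*d^3 - 0.98*d^2 + 5.74*d + 2.18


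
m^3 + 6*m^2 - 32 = (m - 2)*(m + 4)^2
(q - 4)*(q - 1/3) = q^2 - 13*q/3 + 4/3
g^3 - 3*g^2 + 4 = (g - 2)^2*(g + 1)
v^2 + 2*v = v*(v + 2)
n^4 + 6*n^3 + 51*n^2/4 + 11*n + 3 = (n + 1/2)*(n + 3/2)*(n + 2)^2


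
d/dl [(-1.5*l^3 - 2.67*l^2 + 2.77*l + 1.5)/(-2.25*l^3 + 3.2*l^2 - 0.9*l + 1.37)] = (-10.8075*l^4 + 15.165*l^3 - 2.501*l^2 - 16.9158*l + 5.1449)/(5.0625*l^6 - 14.4*l^5 + 14.29*l^4 - 11.925*l^3 + 9.578*l^2 - 2.466*l + 1.8769)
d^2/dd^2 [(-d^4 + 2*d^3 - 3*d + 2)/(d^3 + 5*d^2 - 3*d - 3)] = 2*(-38*d^3 - 69*d^2 - 72*d - 75)/(d^6 + 18*d^5 + 117*d^4 + 324*d^3 + 351*d^2 + 162*d + 27)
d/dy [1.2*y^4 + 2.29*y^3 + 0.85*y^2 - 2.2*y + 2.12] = 4.8*y^3 + 6.87*y^2 + 1.7*y - 2.2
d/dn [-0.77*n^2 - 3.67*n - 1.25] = -1.54*n - 3.67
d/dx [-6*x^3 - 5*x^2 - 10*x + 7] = -18*x^2 - 10*x - 10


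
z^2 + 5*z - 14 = (z - 2)*(z + 7)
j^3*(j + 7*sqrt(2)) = j^4 + 7*sqrt(2)*j^3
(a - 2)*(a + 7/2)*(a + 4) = a^3 + 11*a^2/2 - a - 28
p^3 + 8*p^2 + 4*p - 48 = (p - 2)*(p + 4)*(p + 6)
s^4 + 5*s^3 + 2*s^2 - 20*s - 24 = (s - 2)*(s + 2)^2*(s + 3)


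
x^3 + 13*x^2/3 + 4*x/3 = x*(x + 1/3)*(x + 4)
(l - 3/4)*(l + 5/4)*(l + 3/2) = l^3 + 2*l^2 - 3*l/16 - 45/32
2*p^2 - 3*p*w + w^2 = (-2*p + w)*(-p + w)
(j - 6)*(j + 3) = j^2 - 3*j - 18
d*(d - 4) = d^2 - 4*d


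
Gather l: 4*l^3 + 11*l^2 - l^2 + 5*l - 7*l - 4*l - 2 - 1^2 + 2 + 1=4*l^3 + 10*l^2 - 6*l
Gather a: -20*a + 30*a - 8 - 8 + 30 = 10*a + 14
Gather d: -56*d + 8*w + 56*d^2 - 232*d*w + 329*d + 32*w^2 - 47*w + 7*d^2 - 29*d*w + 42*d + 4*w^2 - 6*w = 63*d^2 + d*(315 - 261*w) + 36*w^2 - 45*w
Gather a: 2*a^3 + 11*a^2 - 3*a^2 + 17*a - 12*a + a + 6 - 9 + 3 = 2*a^3 + 8*a^2 + 6*a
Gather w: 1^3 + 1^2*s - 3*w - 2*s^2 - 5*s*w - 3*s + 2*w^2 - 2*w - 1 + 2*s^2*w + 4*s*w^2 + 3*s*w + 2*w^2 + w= -2*s^2 - 2*s + w^2*(4*s + 4) + w*(2*s^2 - 2*s - 4)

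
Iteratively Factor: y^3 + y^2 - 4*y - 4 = (y + 1)*(y^2 - 4) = (y + 1)*(y + 2)*(y - 2)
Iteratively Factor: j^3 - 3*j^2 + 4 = (j - 2)*(j^2 - j - 2) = (j - 2)^2*(j + 1)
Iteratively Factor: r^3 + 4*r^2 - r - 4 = (r + 4)*(r^2 - 1) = (r + 1)*(r + 4)*(r - 1)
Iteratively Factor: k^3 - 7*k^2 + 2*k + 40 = (k + 2)*(k^2 - 9*k + 20) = (k - 4)*(k + 2)*(k - 5)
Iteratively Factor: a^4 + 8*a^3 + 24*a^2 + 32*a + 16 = (a + 2)*(a^3 + 6*a^2 + 12*a + 8) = (a + 2)^2*(a^2 + 4*a + 4) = (a + 2)^3*(a + 2)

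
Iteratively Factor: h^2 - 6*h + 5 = (h - 1)*(h - 5)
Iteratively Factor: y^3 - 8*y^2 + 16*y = (y)*(y^2 - 8*y + 16) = y*(y - 4)*(y - 4)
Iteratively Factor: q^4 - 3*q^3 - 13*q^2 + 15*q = (q - 5)*(q^3 + 2*q^2 - 3*q) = q*(q - 5)*(q^2 + 2*q - 3) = q*(q - 5)*(q + 3)*(q - 1)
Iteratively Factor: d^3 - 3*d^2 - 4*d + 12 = (d - 2)*(d^2 - d - 6) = (d - 2)*(d + 2)*(d - 3)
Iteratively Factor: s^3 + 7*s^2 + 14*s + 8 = (s + 2)*(s^2 + 5*s + 4) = (s + 1)*(s + 2)*(s + 4)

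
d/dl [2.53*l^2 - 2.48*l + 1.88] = 5.06*l - 2.48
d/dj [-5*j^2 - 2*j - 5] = -10*j - 2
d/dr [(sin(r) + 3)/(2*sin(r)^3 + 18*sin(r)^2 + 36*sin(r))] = -(sin(r) + 3)*cos(r)/((sin(r) + 6)^2*sin(r)^2)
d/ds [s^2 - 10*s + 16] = 2*s - 10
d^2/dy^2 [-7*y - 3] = 0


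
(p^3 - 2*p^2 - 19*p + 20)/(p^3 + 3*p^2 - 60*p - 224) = (p^2 - 6*p + 5)/(p^2 - p - 56)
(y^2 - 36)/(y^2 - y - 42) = (y - 6)/(y - 7)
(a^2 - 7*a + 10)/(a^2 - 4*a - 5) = (a - 2)/(a + 1)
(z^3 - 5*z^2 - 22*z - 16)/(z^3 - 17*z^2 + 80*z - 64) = (z^2 + 3*z + 2)/(z^2 - 9*z + 8)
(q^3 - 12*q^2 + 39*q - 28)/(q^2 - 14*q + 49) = (q^2 - 5*q + 4)/(q - 7)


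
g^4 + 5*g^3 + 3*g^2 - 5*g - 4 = (g - 1)*(g + 1)^2*(g + 4)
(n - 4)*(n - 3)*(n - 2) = n^3 - 9*n^2 + 26*n - 24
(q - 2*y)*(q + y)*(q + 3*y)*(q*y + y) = q^4*y + 2*q^3*y^2 + q^3*y - 5*q^2*y^3 + 2*q^2*y^2 - 6*q*y^4 - 5*q*y^3 - 6*y^4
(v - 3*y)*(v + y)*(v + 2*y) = v^3 - 7*v*y^2 - 6*y^3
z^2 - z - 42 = (z - 7)*(z + 6)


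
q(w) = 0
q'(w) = 0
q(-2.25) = 0.00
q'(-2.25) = 0.00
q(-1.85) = 0.00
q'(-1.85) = 0.00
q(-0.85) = 0.00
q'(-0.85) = 0.00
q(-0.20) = 0.00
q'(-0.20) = 0.00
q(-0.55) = 0.00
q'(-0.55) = 0.00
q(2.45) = 0.00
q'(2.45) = 0.00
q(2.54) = 0.00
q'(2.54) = 0.00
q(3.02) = 0.00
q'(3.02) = 0.00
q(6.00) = 0.00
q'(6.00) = 0.00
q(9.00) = 0.00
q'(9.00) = 0.00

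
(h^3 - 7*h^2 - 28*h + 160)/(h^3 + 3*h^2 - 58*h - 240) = (h - 4)/(h + 6)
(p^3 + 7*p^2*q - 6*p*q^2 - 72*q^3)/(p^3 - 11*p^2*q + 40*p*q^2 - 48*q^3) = (p^2 + 10*p*q + 24*q^2)/(p^2 - 8*p*q + 16*q^2)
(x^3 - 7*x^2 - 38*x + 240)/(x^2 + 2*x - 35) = (x^2 - 2*x - 48)/(x + 7)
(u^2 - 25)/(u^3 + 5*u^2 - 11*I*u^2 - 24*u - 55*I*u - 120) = (u - 5)/(u^2 - 11*I*u - 24)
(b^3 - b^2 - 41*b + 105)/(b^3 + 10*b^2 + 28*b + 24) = (b^3 - b^2 - 41*b + 105)/(b^3 + 10*b^2 + 28*b + 24)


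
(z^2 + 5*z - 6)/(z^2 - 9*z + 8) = (z + 6)/(z - 8)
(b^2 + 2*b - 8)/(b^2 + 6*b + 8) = (b - 2)/(b + 2)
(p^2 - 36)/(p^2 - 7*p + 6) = (p + 6)/(p - 1)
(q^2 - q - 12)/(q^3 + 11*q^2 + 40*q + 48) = (q - 4)/(q^2 + 8*q + 16)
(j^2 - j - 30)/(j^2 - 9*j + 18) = (j + 5)/(j - 3)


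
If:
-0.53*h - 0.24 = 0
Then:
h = -0.45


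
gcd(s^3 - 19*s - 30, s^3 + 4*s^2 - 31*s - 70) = s^2 - 3*s - 10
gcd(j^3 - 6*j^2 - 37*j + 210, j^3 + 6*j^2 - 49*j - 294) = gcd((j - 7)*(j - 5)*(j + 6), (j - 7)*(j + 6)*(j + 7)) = j^2 - j - 42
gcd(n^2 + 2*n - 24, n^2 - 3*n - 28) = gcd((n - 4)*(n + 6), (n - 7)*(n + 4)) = 1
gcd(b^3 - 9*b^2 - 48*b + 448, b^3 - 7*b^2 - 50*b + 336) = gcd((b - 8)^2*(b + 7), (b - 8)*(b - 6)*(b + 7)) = b^2 - b - 56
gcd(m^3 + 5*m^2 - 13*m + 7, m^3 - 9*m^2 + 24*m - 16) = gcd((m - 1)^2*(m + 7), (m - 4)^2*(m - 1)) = m - 1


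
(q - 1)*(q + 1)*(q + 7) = q^3 + 7*q^2 - q - 7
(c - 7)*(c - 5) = c^2 - 12*c + 35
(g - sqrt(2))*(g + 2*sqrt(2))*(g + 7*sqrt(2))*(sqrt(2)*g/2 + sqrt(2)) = sqrt(2)*g^4/2 + sqrt(2)*g^3 + 8*g^3 + 5*sqrt(2)*g^2 + 16*g^2 - 28*g + 10*sqrt(2)*g - 56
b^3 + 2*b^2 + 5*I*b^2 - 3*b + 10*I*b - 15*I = (b - 1)*(b + 3)*(b + 5*I)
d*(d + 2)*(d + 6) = d^3 + 8*d^2 + 12*d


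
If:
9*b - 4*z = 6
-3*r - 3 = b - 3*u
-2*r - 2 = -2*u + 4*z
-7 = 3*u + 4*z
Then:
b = 18/25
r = -56/15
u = -187/75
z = 3/25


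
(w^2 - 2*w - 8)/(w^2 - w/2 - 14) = 2*(w + 2)/(2*w + 7)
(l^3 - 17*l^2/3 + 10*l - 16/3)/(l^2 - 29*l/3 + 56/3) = (l^2 - 3*l + 2)/(l - 7)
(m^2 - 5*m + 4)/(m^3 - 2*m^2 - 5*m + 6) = (m - 4)/(m^2 - m - 6)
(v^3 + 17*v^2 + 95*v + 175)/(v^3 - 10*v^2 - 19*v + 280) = (v^2 + 12*v + 35)/(v^2 - 15*v + 56)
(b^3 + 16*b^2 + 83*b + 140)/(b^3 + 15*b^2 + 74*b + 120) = (b + 7)/(b + 6)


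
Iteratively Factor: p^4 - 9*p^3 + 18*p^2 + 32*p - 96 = (p + 2)*(p^3 - 11*p^2 + 40*p - 48) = (p - 4)*(p + 2)*(p^2 - 7*p + 12) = (p - 4)^2*(p + 2)*(p - 3)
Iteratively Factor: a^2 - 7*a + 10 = (a - 2)*(a - 5)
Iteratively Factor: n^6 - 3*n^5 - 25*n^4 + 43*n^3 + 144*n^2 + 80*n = (n - 5)*(n^5 + 2*n^4 - 15*n^3 - 32*n^2 - 16*n) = (n - 5)*(n - 4)*(n^4 + 6*n^3 + 9*n^2 + 4*n) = n*(n - 5)*(n - 4)*(n^3 + 6*n^2 + 9*n + 4) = n*(n - 5)*(n - 4)*(n + 1)*(n^2 + 5*n + 4) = n*(n - 5)*(n - 4)*(n + 1)^2*(n + 4)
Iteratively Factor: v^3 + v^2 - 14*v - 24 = (v + 3)*(v^2 - 2*v - 8) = (v + 2)*(v + 3)*(v - 4)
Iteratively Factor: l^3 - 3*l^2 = (l)*(l^2 - 3*l) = l^2*(l - 3)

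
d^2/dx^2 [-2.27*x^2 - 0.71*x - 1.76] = -4.54000000000000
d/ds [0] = 0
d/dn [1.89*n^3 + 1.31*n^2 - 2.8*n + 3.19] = 5.67*n^2 + 2.62*n - 2.8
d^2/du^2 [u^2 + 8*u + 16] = 2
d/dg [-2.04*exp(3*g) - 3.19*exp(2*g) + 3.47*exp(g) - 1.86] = (-6.12*exp(2*g) - 6.38*exp(g) + 3.47)*exp(g)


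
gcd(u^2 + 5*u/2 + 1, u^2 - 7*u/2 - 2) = u + 1/2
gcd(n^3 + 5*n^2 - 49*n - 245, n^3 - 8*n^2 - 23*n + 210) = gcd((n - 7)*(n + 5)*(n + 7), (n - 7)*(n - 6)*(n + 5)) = n^2 - 2*n - 35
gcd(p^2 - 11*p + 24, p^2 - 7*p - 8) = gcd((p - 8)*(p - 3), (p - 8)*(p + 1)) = p - 8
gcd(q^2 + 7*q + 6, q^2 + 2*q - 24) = q + 6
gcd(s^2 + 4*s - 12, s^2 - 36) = s + 6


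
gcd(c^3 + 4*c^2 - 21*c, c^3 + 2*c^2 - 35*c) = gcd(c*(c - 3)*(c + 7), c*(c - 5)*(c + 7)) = c^2 + 7*c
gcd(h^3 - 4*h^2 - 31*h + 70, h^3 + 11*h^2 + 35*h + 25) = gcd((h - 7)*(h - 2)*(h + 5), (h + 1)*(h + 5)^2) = h + 5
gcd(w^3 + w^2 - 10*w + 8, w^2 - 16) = w + 4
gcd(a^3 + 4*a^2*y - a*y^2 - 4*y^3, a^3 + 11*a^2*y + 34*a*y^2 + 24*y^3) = a^2 + 5*a*y + 4*y^2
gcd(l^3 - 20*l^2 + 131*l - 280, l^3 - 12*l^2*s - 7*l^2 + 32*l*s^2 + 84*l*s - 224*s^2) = l - 7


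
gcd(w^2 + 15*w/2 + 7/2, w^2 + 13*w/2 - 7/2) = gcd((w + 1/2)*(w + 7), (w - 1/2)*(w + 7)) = w + 7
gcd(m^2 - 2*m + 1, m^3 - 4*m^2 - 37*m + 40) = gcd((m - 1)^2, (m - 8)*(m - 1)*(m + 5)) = m - 1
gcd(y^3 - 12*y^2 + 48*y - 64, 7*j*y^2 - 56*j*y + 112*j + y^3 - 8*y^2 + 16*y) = y^2 - 8*y + 16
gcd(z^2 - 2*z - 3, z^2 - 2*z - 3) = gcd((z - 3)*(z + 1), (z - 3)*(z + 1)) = z^2 - 2*z - 3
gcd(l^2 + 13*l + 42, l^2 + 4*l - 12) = l + 6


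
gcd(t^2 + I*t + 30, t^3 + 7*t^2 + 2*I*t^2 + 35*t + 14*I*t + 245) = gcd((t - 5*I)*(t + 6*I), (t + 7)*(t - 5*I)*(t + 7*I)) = t - 5*I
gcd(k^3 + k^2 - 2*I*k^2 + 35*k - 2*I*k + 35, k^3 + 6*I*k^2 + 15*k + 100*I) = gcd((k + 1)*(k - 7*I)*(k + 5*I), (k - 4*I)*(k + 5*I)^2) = k + 5*I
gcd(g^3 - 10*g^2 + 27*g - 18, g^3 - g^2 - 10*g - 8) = 1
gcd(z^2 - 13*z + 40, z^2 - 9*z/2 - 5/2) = z - 5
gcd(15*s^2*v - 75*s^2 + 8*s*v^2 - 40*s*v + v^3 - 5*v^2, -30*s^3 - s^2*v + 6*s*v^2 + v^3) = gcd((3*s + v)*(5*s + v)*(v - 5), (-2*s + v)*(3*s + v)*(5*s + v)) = 15*s^2 + 8*s*v + v^2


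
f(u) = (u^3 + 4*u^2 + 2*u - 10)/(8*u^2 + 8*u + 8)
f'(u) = (-16*u - 8)*(u^3 + 4*u^2 + 2*u - 10)/(8*u^2 + 8*u + 8)^2 + (3*u^2 + 8*u + 2)/(8*u^2 + 8*u + 8) = (u^4 + 2*u^3 + 5*u^2 + 28*u + 12)/(8*(u^4 + 2*u^3 + 3*u^2 + 2*u + 1))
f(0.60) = -0.46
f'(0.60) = 1.01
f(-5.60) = -0.33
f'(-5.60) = 0.11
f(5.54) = 0.99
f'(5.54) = 0.14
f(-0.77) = -1.46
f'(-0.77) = -1.32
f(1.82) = 0.26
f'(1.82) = 0.34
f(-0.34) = -1.65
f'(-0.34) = 0.62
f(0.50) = -0.56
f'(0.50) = 1.12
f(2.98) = 0.56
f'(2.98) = 0.21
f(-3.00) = -0.12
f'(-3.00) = 0.00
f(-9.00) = -0.74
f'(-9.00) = 0.12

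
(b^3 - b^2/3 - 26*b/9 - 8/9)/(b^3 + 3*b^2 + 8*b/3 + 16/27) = 3*(b - 2)/(3*b + 4)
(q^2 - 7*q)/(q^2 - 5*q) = (q - 7)/(q - 5)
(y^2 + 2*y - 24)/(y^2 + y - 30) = (y - 4)/(y - 5)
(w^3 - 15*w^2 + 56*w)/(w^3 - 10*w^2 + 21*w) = (w - 8)/(w - 3)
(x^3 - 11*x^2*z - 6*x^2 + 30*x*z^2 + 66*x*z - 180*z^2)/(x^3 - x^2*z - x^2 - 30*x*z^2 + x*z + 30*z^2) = (x^2 - 5*x*z - 6*x + 30*z)/(x^2 + 5*x*z - x - 5*z)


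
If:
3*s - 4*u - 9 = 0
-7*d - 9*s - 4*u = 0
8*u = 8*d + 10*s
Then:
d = -63/17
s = 99/34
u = -9/136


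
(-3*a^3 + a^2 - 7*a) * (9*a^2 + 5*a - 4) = -27*a^5 - 6*a^4 - 46*a^3 - 39*a^2 + 28*a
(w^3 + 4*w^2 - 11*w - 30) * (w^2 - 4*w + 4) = w^5 - 23*w^3 + 30*w^2 + 76*w - 120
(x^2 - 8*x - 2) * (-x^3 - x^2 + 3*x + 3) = -x^5 + 7*x^4 + 13*x^3 - 19*x^2 - 30*x - 6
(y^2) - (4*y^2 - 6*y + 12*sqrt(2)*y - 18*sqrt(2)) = -3*y^2 - 12*sqrt(2)*y + 6*y + 18*sqrt(2)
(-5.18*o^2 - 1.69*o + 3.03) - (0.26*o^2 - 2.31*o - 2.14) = -5.44*o^2 + 0.62*o + 5.17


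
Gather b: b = b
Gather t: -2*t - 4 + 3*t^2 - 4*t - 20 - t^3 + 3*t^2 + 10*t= -t^3 + 6*t^2 + 4*t - 24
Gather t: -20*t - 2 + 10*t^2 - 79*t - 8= 10*t^2 - 99*t - 10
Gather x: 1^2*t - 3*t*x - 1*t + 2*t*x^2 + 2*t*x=2*t*x^2 - t*x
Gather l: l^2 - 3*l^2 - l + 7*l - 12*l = -2*l^2 - 6*l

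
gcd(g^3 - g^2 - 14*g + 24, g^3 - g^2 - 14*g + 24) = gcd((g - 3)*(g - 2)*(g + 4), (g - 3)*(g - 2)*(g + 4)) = g^3 - g^2 - 14*g + 24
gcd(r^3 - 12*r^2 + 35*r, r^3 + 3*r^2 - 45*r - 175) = r - 7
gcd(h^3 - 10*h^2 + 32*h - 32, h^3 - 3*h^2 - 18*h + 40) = h - 2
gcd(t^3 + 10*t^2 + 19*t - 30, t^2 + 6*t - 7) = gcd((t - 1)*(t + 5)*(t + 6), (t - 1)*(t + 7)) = t - 1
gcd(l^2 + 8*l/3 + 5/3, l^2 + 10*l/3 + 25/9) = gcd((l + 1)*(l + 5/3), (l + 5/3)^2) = l + 5/3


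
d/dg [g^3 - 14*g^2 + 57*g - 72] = 3*g^2 - 28*g + 57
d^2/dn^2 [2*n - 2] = 0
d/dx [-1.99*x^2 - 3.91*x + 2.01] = -3.98*x - 3.91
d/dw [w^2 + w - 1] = 2*w + 1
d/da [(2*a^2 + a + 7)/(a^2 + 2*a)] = (3*a^2 - 14*a - 14)/(a^2*(a^2 + 4*a + 4))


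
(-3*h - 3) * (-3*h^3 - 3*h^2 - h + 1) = 9*h^4 + 18*h^3 + 12*h^2 - 3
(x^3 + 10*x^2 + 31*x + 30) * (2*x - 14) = 2*x^4 + 6*x^3 - 78*x^2 - 374*x - 420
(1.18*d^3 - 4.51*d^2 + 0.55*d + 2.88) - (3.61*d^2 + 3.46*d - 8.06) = 1.18*d^3 - 8.12*d^2 - 2.91*d + 10.94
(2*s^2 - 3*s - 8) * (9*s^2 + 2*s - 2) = 18*s^4 - 23*s^3 - 82*s^2 - 10*s + 16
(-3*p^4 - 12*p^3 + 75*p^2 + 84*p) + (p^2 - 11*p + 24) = -3*p^4 - 12*p^3 + 76*p^2 + 73*p + 24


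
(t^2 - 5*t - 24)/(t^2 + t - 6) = (t - 8)/(t - 2)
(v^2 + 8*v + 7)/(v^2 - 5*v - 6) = (v + 7)/(v - 6)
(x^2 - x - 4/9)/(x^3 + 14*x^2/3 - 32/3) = (x + 1/3)/(x^2 + 6*x + 8)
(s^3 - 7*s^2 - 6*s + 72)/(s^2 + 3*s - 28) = (s^2 - 3*s - 18)/(s + 7)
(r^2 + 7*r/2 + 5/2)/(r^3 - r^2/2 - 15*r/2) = (r + 1)/(r*(r - 3))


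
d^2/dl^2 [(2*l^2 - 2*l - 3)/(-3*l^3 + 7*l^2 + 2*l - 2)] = 6*(-6*l^6 + 18*l^5 - 94*l^3 + 77*l^2 + 52*l + 18)/(27*l^9 - 189*l^8 + 387*l^7 - 37*l^6 - 510*l^5 + 138*l^4 + 196*l^3 - 60*l^2 - 24*l + 8)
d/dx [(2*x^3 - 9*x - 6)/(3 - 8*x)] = (-32*x^3 + 18*x^2 - 75)/(64*x^2 - 48*x + 9)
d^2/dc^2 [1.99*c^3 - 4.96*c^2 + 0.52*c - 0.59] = 11.94*c - 9.92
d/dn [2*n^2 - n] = 4*n - 1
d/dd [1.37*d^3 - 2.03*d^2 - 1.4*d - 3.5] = 4.11*d^2 - 4.06*d - 1.4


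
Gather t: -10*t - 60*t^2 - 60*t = -60*t^2 - 70*t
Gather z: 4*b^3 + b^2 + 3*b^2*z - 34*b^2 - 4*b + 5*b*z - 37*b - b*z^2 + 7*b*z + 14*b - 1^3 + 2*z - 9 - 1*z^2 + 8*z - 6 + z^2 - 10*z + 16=4*b^3 - 33*b^2 - b*z^2 - 27*b + z*(3*b^2 + 12*b)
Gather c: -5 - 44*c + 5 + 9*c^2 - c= 9*c^2 - 45*c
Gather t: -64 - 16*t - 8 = -16*t - 72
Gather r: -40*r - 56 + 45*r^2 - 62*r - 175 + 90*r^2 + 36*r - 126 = 135*r^2 - 66*r - 357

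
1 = 1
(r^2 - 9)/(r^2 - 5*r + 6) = (r + 3)/(r - 2)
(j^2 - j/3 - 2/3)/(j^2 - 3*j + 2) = (j + 2/3)/(j - 2)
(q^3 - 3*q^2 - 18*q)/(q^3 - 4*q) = (q^2 - 3*q - 18)/(q^2 - 4)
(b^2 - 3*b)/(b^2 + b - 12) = b/(b + 4)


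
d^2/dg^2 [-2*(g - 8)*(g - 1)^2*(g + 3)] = -24*g^2 + 84*g + 52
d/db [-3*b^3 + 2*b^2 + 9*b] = -9*b^2 + 4*b + 9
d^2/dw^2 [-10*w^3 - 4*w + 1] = -60*w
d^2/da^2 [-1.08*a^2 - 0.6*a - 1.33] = -2.16000000000000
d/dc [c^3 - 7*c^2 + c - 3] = 3*c^2 - 14*c + 1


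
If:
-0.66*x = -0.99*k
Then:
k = 0.666666666666667*x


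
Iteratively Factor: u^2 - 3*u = (u)*(u - 3)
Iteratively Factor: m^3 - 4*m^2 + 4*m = (m - 2)*(m^2 - 2*m) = (m - 2)^2*(m)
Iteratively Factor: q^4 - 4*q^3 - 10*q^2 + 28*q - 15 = (q - 5)*(q^3 + q^2 - 5*q + 3) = (q - 5)*(q - 1)*(q^2 + 2*q - 3) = (q - 5)*(q - 1)^2*(q + 3)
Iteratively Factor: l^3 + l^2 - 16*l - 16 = (l + 1)*(l^2 - 16) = (l - 4)*(l + 1)*(l + 4)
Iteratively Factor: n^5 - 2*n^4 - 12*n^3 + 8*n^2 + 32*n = (n - 4)*(n^4 + 2*n^3 - 4*n^2 - 8*n) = (n - 4)*(n + 2)*(n^3 - 4*n) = (n - 4)*(n - 2)*(n + 2)*(n^2 + 2*n) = (n - 4)*(n - 2)*(n + 2)^2*(n)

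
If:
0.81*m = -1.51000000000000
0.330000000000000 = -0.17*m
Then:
No Solution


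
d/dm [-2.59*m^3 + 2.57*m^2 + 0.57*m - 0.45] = -7.77*m^2 + 5.14*m + 0.57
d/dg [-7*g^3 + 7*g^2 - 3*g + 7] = -21*g^2 + 14*g - 3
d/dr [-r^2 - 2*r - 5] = -2*r - 2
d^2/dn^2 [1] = 0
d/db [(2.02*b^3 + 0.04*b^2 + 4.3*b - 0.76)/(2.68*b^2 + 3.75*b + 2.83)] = (5.4136*b^4 + 15.15*b^3 + 5.7758*b^2 + 4.3*b + 15.019)/(7.1824*b^4 + 20.1*b^3 + 29.2313*b^2 + 21.225*b + 8.0089)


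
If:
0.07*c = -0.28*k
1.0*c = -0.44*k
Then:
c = 0.00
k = 0.00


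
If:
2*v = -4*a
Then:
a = -v/2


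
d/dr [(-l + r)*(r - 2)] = -l + 2*r - 2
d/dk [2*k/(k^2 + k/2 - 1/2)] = 4*(2*k^2 - k*(4*k + 1) + k - 1)/(2*k^2 + k - 1)^2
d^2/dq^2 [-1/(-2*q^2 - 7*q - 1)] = 2*(-4*q^2 - 14*q + (4*q + 7)^2 - 2)/(2*q^2 + 7*q + 1)^3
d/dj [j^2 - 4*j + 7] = 2*j - 4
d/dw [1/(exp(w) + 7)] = -exp(w)/(exp(w) + 7)^2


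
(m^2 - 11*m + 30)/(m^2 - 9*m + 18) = (m - 5)/(m - 3)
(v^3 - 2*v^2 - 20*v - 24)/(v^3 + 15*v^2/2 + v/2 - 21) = 2*(v^2 - 4*v - 12)/(2*v^2 + 11*v - 21)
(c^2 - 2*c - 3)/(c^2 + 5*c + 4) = (c - 3)/(c + 4)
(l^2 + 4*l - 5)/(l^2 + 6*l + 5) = (l - 1)/(l + 1)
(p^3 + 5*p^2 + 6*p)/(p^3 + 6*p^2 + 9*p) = (p + 2)/(p + 3)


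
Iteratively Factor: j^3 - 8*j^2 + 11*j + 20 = (j - 4)*(j^2 - 4*j - 5) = (j - 5)*(j - 4)*(j + 1)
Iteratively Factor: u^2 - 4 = (u - 2)*(u + 2)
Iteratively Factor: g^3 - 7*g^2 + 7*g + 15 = (g - 5)*(g^2 - 2*g - 3) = (g - 5)*(g + 1)*(g - 3)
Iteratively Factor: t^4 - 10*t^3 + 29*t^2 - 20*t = (t - 1)*(t^3 - 9*t^2 + 20*t) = (t - 5)*(t - 1)*(t^2 - 4*t) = t*(t - 5)*(t - 1)*(t - 4)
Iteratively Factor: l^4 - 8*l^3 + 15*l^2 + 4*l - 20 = (l - 2)*(l^3 - 6*l^2 + 3*l + 10) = (l - 5)*(l - 2)*(l^2 - l - 2) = (l - 5)*(l - 2)*(l + 1)*(l - 2)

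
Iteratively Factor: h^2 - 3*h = (h)*(h - 3)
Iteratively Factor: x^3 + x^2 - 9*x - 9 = (x + 1)*(x^2 - 9) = (x - 3)*(x + 1)*(x + 3)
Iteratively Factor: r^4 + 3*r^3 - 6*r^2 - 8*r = (r)*(r^3 + 3*r^2 - 6*r - 8) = r*(r + 1)*(r^2 + 2*r - 8) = r*(r - 2)*(r + 1)*(r + 4)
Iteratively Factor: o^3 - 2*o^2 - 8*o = (o)*(o^2 - 2*o - 8) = o*(o + 2)*(o - 4)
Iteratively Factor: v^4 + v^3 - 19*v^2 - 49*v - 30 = (v - 5)*(v^3 + 6*v^2 + 11*v + 6) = (v - 5)*(v + 3)*(v^2 + 3*v + 2) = (v - 5)*(v + 2)*(v + 3)*(v + 1)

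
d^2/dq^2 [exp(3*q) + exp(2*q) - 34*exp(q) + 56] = (9*exp(2*q) + 4*exp(q) - 34)*exp(q)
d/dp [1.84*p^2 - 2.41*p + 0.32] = 3.68*p - 2.41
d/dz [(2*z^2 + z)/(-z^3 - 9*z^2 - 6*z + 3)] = (2*z^4 + 2*z^3 - 3*z^2 + 12*z + 3)/(z^6 + 18*z^5 + 93*z^4 + 102*z^3 - 18*z^2 - 36*z + 9)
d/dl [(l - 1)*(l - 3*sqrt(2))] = 2*l - 3*sqrt(2) - 1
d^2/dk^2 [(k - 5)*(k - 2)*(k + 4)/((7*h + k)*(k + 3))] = 2*((7*h + k)^2*(k - 5)*(k - 2)*(k + 4) + 3*(7*h + k)^2*(k - 1)*(k + 3)^2 - (7*h + k)^2*(k + 3)*((k - 5)*(k - 2) + (k - 5)*(k + 4) + (k - 2)*(k + 4)) + (7*h + k)*(k - 5)*(k - 2)*(k + 3)*(k + 4) - (7*h + k)*(k + 3)^2*((k - 5)*(k - 2) + (k - 5)*(k + 4) + (k - 2)*(k + 4)) + (k - 5)*(k - 2)*(k + 3)^2*(k + 4))/((7*h + k)^3*(k + 3)^3)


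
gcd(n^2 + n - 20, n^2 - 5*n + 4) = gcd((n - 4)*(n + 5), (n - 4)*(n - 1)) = n - 4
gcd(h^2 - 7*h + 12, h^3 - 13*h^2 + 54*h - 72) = h^2 - 7*h + 12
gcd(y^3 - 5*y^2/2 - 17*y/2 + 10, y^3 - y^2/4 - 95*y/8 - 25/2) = y^2 - 3*y/2 - 10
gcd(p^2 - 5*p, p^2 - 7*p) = p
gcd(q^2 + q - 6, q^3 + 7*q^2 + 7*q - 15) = q + 3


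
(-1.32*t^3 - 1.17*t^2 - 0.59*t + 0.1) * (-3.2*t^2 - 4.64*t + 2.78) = 4.224*t^5 + 9.8688*t^4 + 3.6472*t^3 - 0.835*t^2 - 2.1042*t + 0.278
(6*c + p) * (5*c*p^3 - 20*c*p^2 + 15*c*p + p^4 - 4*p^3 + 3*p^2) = 30*c^2*p^3 - 120*c^2*p^2 + 90*c^2*p + 11*c*p^4 - 44*c*p^3 + 33*c*p^2 + p^5 - 4*p^4 + 3*p^3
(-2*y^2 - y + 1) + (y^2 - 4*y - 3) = -y^2 - 5*y - 2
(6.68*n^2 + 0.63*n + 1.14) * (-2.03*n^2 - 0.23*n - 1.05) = -13.5604*n^4 - 2.8153*n^3 - 9.4731*n^2 - 0.9237*n - 1.197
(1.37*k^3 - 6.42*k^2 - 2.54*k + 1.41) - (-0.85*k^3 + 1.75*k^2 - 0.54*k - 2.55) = 2.22*k^3 - 8.17*k^2 - 2.0*k + 3.96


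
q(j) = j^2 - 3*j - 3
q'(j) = 2*j - 3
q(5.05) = 7.35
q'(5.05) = 7.10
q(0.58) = -4.40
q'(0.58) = -1.84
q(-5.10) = 38.31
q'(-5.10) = -13.20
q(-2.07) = 7.49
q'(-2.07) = -7.14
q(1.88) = -5.11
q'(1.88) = 0.76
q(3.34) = -1.86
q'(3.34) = 3.68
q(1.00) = -5.00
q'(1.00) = -1.00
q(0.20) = -3.56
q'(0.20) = -2.60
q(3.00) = -3.00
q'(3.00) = 3.00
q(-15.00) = 267.00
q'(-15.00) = -33.00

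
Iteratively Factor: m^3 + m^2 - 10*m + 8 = (m - 1)*(m^2 + 2*m - 8) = (m - 2)*(m - 1)*(m + 4)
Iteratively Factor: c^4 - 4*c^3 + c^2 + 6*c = (c + 1)*(c^3 - 5*c^2 + 6*c) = (c - 2)*(c + 1)*(c^2 - 3*c) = c*(c - 2)*(c + 1)*(c - 3)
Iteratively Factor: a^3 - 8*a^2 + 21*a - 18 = (a - 3)*(a^2 - 5*a + 6) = (a - 3)*(a - 2)*(a - 3)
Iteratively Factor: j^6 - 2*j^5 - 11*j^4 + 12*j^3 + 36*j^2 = (j - 3)*(j^5 + j^4 - 8*j^3 - 12*j^2) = (j - 3)*(j + 2)*(j^4 - j^3 - 6*j^2) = j*(j - 3)*(j + 2)*(j^3 - j^2 - 6*j) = j*(j - 3)*(j + 2)^2*(j^2 - 3*j) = j^2*(j - 3)*(j + 2)^2*(j - 3)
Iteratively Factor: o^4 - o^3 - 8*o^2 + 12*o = (o + 3)*(o^3 - 4*o^2 + 4*o) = o*(o + 3)*(o^2 - 4*o + 4) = o*(o - 2)*(o + 3)*(o - 2)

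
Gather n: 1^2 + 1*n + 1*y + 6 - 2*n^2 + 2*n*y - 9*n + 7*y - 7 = -2*n^2 + n*(2*y - 8) + 8*y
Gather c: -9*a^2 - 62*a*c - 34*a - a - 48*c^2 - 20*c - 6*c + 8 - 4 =-9*a^2 - 35*a - 48*c^2 + c*(-62*a - 26) + 4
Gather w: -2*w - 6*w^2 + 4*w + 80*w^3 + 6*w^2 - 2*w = 80*w^3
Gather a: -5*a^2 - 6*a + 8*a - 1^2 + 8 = -5*a^2 + 2*a + 7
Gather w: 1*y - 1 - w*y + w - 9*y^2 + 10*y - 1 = w*(1 - y) - 9*y^2 + 11*y - 2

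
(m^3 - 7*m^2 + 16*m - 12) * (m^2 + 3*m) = m^5 - 4*m^4 - 5*m^3 + 36*m^2 - 36*m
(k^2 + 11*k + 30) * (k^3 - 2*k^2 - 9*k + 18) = k^5 + 9*k^4 - k^3 - 141*k^2 - 72*k + 540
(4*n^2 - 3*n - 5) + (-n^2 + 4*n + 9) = 3*n^2 + n + 4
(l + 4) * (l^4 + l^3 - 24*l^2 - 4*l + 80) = l^5 + 5*l^4 - 20*l^3 - 100*l^2 + 64*l + 320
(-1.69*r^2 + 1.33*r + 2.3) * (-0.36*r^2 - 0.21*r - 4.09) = 0.6084*r^4 - 0.1239*r^3 + 5.8048*r^2 - 5.9227*r - 9.407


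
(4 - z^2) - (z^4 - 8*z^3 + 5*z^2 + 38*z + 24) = -z^4 + 8*z^3 - 6*z^2 - 38*z - 20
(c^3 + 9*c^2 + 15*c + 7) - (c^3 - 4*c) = 9*c^2 + 19*c + 7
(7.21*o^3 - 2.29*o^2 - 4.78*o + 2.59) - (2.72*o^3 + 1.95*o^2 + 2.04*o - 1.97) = 4.49*o^3 - 4.24*o^2 - 6.82*o + 4.56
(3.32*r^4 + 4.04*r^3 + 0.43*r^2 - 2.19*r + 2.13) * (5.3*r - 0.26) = 17.596*r^5 + 20.5488*r^4 + 1.2286*r^3 - 11.7188*r^2 + 11.8584*r - 0.5538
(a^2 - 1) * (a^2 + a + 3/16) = a^4 + a^3 - 13*a^2/16 - a - 3/16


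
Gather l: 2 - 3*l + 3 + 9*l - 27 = 6*l - 22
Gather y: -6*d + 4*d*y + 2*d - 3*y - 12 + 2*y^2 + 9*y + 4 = -4*d + 2*y^2 + y*(4*d + 6) - 8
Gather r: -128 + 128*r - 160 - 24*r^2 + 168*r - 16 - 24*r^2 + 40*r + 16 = -48*r^2 + 336*r - 288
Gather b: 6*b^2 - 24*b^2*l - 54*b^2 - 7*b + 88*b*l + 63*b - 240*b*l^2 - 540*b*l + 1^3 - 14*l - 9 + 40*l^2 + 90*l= b^2*(-24*l - 48) + b*(-240*l^2 - 452*l + 56) + 40*l^2 + 76*l - 8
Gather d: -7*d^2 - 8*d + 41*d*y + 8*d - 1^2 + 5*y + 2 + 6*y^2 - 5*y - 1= -7*d^2 + 41*d*y + 6*y^2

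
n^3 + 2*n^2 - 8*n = n*(n - 2)*(n + 4)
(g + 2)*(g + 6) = g^2 + 8*g + 12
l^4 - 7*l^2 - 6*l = l*(l - 3)*(l + 1)*(l + 2)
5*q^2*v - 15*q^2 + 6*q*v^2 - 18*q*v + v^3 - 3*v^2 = (q + v)*(5*q + v)*(v - 3)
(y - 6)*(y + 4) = y^2 - 2*y - 24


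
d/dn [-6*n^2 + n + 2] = 1 - 12*n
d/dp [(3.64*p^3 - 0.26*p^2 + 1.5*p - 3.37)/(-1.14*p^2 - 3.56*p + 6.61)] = (-4.1496*p^4 - 25.9168*p^3 + 74.8168*p^2 - 11.1208*p - 2.0822)/(1.2996*p^4 + 8.1168*p^3 - 2.3972*p^2 - 47.0632*p + 43.6921)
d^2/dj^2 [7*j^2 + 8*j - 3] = 14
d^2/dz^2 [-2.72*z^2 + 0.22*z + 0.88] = -5.44000000000000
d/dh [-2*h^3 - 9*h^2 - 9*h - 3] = -6*h^2 - 18*h - 9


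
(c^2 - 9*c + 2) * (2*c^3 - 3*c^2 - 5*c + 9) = 2*c^5 - 21*c^4 + 26*c^3 + 48*c^2 - 91*c + 18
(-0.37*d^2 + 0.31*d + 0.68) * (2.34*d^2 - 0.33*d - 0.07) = -0.8658*d^4 + 0.8475*d^3 + 1.5148*d^2 - 0.2461*d - 0.0476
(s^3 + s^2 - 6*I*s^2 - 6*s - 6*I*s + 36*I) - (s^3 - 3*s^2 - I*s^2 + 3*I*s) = 4*s^2 - 5*I*s^2 - 6*s - 9*I*s + 36*I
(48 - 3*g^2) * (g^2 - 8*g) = -3*g^4 + 24*g^3 + 48*g^2 - 384*g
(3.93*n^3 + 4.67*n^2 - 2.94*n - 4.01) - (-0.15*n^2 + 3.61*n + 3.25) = 3.93*n^3 + 4.82*n^2 - 6.55*n - 7.26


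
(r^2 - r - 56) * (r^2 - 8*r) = r^4 - 9*r^3 - 48*r^2 + 448*r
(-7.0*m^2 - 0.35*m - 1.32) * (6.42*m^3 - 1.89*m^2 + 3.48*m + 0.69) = -44.94*m^5 + 10.983*m^4 - 32.1729*m^3 - 3.5532*m^2 - 4.8351*m - 0.9108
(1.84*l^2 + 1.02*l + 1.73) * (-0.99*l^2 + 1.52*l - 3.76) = -1.8216*l^4 + 1.787*l^3 - 7.0807*l^2 - 1.2056*l - 6.5048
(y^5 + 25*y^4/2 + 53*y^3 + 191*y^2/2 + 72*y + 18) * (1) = y^5 + 25*y^4/2 + 53*y^3 + 191*y^2/2 + 72*y + 18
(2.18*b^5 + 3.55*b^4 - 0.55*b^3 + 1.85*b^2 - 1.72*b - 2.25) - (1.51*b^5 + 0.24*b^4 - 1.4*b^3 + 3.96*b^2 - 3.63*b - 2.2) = 0.67*b^5 + 3.31*b^4 + 0.85*b^3 - 2.11*b^2 + 1.91*b - 0.0499999999999998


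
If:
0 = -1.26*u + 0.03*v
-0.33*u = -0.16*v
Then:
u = 0.00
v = 0.00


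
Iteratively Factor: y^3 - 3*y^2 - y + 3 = (y + 1)*(y^2 - 4*y + 3) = (y - 1)*(y + 1)*(y - 3)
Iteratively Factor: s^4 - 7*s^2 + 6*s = (s - 1)*(s^3 + s^2 - 6*s) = (s - 2)*(s - 1)*(s^2 + 3*s) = s*(s - 2)*(s - 1)*(s + 3)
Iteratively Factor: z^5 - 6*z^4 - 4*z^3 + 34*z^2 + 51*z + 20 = (z + 1)*(z^4 - 7*z^3 + 3*z^2 + 31*z + 20) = (z - 4)*(z + 1)*(z^3 - 3*z^2 - 9*z - 5) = (z - 4)*(z + 1)^2*(z^2 - 4*z - 5) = (z - 4)*(z + 1)^3*(z - 5)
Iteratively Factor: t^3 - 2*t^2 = (t - 2)*(t^2) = t*(t - 2)*(t)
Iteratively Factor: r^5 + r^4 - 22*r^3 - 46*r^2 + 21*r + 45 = (r + 3)*(r^4 - 2*r^3 - 16*r^2 + 2*r + 15) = (r - 5)*(r + 3)*(r^3 + 3*r^2 - r - 3) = (r - 5)*(r + 1)*(r + 3)*(r^2 + 2*r - 3) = (r - 5)*(r + 1)*(r + 3)^2*(r - 1)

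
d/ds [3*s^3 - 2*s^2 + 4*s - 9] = 9*s^2 - 4*s + 4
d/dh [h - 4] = 1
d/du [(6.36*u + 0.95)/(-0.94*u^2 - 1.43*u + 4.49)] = (5.9784*u^2 + 1.786*u + 29.9149)/(0.8836*u^4 + 2.6884*u^3 - 6.3963*u^2 - 12.8414*u + 20.1601)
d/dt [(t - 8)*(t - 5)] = 2*t - 13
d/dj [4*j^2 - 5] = 8*j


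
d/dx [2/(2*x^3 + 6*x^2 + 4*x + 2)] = (-3*x^2 - 6*x - 2)/(x^3 + 3*x^2 + 2*x + 1)^2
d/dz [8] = 0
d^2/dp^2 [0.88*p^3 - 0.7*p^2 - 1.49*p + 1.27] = 5.28*p - 1.4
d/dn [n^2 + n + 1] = 2*n + 1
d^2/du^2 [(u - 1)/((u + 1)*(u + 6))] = 2*(u^3 - 3*u^2 - 39*u - 85)/(u^6 + 21*u^5 + 165*u^4 + 595*u^3 + 990*u^2 + 756*u + 216)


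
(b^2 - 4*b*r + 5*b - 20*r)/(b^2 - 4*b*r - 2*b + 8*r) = (b + 5)/(b - 2)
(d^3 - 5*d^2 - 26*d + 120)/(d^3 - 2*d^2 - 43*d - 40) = (d^2 - 10*d + 24)/(d^2 - 7*d - 8)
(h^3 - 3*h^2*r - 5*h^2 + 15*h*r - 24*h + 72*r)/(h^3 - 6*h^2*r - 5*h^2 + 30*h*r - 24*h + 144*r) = (-h + 3*r)/(-h + 6*r)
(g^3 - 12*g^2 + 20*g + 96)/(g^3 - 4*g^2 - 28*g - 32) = (g - 6)/(g + 2)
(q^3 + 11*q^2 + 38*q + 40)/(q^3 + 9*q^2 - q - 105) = (q^2 + 6*q + 8)/(q^2 + 4*q - 21)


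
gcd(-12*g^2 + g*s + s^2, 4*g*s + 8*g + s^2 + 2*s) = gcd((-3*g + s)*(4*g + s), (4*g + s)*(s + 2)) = 4*g + s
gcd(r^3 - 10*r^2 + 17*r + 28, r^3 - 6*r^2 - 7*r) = r^2 - 6*r - 7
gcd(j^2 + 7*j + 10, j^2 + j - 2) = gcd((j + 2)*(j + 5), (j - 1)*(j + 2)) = j + 2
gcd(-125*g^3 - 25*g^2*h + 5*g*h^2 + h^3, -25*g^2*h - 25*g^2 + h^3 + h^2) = 25*g^2 - h^2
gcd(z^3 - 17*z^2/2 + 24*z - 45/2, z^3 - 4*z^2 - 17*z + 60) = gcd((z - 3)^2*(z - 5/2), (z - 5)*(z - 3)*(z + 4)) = z - 3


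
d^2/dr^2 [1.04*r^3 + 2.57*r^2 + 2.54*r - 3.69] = 6.24*r + 5.14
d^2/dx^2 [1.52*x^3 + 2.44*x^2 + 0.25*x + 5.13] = 9.12*x + 4.88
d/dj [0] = 0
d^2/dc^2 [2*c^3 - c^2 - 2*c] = 12*c - 2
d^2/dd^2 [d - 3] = 0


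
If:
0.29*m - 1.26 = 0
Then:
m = 4.34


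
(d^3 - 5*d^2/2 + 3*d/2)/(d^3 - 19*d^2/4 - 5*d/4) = 2*(-2*d^2 + 5*d - 3)/(-4*d^2 + 19*d + 5)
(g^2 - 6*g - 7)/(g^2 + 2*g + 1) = (g - 7)/(g + 1)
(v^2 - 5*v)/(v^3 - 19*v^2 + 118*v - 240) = v/(v^2 - 14*v + 48)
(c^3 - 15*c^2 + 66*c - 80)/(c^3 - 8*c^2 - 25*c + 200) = (c - 2)/(c + 5)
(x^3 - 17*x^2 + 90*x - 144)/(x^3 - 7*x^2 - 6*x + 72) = (x^2 - 11*x + 24)/(x^2 - x - 12)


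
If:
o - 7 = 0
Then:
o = 7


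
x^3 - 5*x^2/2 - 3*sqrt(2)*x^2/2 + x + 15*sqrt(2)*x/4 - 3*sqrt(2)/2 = (x - 2)*(x - 1/2)*(x - 3*sqrt(2)/2)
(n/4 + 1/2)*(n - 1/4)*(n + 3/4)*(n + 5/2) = n^4/4 + 5*n^3/4 + 113*n^2/64 + 53*n/128 - 15/64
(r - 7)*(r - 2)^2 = r^3 - 11*r^2 + 32*r - 28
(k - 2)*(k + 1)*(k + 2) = k^3 + k^2 - 4*k - 4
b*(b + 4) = b^2 + 4*b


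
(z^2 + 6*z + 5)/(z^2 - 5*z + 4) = (z^2 + 6*z + 5)/(z^2 - 5*z + 4)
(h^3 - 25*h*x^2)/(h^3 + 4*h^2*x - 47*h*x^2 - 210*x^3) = h*(-h + 5*x)/(-h^2 + h*x + 42*x^2)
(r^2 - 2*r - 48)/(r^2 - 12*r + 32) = (r + 6)/(r - 4)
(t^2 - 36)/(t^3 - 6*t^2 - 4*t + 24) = (t + 6)/(t^2 - 4)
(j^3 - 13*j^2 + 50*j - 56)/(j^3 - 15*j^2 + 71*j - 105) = (j^2 - 6*j + 8)/(j^2 - 8*j + 15)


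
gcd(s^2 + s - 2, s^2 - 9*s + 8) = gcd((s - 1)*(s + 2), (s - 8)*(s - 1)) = s - 1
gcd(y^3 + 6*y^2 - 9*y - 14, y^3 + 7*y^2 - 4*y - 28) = y^2 + 5*y - 14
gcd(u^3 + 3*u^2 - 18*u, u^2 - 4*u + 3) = u - 3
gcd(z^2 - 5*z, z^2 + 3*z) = z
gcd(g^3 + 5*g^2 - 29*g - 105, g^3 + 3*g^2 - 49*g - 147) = g^2 + 10*g + 21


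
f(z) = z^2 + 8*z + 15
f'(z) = 2*z + 8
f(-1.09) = 7.47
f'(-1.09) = 5.82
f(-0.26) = 12.99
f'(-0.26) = 7.48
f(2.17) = 37.07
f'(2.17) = 12.34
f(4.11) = 64.77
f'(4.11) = 16.22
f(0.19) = 16.56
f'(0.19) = 8.38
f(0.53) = 19.52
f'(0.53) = 9.06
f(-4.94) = -0.12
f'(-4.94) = -1.88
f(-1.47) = 5.40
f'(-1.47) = 5.06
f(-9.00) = 24.00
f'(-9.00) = -10.00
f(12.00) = 255.00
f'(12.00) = 32.00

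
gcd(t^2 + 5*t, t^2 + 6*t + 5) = t + 5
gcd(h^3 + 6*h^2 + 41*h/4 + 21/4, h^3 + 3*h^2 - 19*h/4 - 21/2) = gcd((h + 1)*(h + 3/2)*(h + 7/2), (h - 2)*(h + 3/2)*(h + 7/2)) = h^2 + 5*h + 21/4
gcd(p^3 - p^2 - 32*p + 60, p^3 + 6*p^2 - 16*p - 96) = p + 6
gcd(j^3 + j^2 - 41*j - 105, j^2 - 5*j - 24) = j + 3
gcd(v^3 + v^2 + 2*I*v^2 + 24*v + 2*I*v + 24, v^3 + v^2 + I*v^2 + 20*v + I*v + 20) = v^2 + v*(1 - 4*I) - 4*I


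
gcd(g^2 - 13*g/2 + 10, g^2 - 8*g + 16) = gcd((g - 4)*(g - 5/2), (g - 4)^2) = g - 4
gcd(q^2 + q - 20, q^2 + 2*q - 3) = 1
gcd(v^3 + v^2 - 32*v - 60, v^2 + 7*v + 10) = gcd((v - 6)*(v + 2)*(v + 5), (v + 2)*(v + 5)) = v^2 + 7*v + 10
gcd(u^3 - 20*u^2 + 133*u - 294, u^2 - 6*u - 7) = u - 7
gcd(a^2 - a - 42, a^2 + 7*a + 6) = a + 6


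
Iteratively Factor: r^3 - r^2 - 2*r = (r - 2)*(r^2 + r) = (r - 2)*(r + 1)*(r)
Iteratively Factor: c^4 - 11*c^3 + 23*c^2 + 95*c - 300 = (c + 3)*(c^3 - 14*c^2 + 65*c - 100) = (c - 4)*(c + 3)*(c^2 - 10*c + 25) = (c - 5)*(c - 4)*(c + 3)*(c - 5)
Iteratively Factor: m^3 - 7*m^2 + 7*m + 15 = (m - 3)*(m^2 - 4*m - 5) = (m - 5)*(m - 3)*(m + 1)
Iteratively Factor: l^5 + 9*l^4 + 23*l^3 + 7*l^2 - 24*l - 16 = (l - 1)*(l^4 + 10*l^3 + 33*l^2 + 40*l + 16) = (l - 1)*(l + 4)*(l^3 + 6*l^2 + 9*l + 4) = (l - 1)*(l + 1)*(l + 4)*(l^2 + 5*l + 4) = (l - 1)*(l + 1)*(l + 4)^2*(l + 1)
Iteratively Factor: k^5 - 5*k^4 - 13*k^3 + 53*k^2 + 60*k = (k + 3)*(k^4 - 8*k^3 + 11*k^2 + 20*k) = (k + 1)*(k + 3)*(k^3 - 9*k^2 + 20*k) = (k - 5)*(k + 1)*(k + 3)*(k^2 - 4*k) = k*(k - 5)*(k + 1)*(k + 3)*(k - 4)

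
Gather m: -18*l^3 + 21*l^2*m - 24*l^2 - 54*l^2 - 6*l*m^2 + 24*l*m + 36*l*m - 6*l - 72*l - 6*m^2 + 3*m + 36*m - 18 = -18*l^3 - 78*l^2 - 78*l + m^2*(-6*l - 6) + m*(21*l^2 + 60*l + 39) - 18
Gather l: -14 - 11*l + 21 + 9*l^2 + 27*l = 9*l^2 + 16*l + 7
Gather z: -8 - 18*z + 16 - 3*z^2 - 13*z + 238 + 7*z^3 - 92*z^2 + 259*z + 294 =7*z^3 - 95*z^2 + 228*z + 540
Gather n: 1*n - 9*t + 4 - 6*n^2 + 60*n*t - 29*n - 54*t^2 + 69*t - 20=-6*n^2 + n*(60*t - 28) - 54*t^2 + 60*t - 16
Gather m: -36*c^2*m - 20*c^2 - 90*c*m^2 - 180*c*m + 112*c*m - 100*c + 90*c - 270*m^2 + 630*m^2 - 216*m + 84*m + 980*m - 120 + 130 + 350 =-20*c^2 - 10*c + m^2*(360 - 90*c) + m*(-36*c^2 - 68*c + 848) + 360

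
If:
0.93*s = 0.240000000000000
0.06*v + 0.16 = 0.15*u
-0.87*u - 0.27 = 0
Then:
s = 0.26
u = -0.31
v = -3.44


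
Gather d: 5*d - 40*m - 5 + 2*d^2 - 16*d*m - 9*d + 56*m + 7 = 2*d^2 + d*(-16*m - 4) + 16*m + 2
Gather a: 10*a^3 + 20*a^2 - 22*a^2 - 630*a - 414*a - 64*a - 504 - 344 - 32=10*a^3 - 2*a^2 - 1108*a - 880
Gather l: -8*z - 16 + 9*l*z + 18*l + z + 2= l*(9*z + 18) - 7*z - 14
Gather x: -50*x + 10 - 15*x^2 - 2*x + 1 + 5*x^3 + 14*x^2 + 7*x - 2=5*x^3 - x^2 - 45*x + 9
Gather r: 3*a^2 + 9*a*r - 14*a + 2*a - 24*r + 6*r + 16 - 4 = 3*a^2 - 12*a + r*(9*a - 18) + 12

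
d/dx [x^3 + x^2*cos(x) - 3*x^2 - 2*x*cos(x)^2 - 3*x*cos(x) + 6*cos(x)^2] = -x^2*sin(x) + 3*x^2 + 3*x*sin(x) + 2*x*sin(2*x) + 2*x*cos(x) - 6*x - 6*sin(2*x) - 2*cos(x)^2 - 3*cos(x)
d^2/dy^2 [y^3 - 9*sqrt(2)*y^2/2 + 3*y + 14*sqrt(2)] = 6*y - 9*sqrt(2)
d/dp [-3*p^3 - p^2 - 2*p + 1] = -9*p^2 - 2*p - 2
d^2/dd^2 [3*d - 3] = 0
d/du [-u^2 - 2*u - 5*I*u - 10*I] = -2*u - 2 - 5*I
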